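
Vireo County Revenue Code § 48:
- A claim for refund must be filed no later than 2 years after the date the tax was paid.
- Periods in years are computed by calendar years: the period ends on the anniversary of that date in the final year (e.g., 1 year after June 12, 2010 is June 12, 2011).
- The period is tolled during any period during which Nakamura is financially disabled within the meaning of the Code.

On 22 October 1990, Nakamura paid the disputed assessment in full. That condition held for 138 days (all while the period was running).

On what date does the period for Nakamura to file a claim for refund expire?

2 years after 22 October 1990 is October 22, 1992.
Tolling adds 138 days: October 22, 1992 + 138 days = March 9, 1993.

March 9, 1993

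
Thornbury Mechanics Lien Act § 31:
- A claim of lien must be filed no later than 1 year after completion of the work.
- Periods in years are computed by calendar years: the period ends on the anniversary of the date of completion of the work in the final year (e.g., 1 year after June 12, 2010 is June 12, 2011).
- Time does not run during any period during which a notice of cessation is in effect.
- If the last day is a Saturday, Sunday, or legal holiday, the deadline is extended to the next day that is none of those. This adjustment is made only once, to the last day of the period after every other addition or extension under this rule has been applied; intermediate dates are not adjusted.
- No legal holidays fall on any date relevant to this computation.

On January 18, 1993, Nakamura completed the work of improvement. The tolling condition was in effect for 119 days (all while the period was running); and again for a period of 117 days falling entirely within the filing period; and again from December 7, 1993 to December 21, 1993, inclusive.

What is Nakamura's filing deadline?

September 26, 1994

1 year after January 18, 1993 is January 18, 1994.
Tolling adds 119 days: January 18, 1994 + 119 days = May 17, 1994.
Tolling adds 117 days: May 17, 1994 + 117 days = September 11, 1994.
From December 7, 1993 through December 21, 1993 inclusive is 15 days; tolling adds 15 days: September 11, 1994 + 15 days = September 26, 1994.
September 26, 1994 is a Monday and not a legal holiday, so no extension applies.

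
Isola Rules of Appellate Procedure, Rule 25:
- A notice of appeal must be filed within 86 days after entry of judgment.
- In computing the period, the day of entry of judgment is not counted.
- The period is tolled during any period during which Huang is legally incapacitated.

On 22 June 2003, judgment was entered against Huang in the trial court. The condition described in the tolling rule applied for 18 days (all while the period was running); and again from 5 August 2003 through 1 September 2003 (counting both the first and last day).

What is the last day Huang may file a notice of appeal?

86 days after 22 June 2003 is September 16, 2003.
Tolling adds 18 days: September 16, 2003 + 18 days = October 4, 2003.
From August 5, 2003 through September 1, 2003 inclusive is 28 days; tolling adds 28 days: October 4, 2003 + 28 days = November 1, 2003.

November 1, 2003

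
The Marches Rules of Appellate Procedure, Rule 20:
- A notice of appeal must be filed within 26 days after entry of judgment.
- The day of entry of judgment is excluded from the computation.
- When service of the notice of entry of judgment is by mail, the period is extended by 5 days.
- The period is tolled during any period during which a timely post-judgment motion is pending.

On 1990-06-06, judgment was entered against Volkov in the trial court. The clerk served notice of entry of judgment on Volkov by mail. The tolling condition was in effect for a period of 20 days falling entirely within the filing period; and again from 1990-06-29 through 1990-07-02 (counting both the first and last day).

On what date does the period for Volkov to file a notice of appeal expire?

26 days after 1990-06-06 is July 2, 1990.
Service was by mail, adding 5 days: July 2, 1990 + 5 days = July 7, 1990.
Tolling adds 20 days: July 7, 1990 + 20 days = July 27, 1990.
From June 29, 1990 through July 2, 1990 inclusive is 4 days; tolling adds 4 days: July 27, 1990 + 4 days = July 31, 1990.

July 31, 1990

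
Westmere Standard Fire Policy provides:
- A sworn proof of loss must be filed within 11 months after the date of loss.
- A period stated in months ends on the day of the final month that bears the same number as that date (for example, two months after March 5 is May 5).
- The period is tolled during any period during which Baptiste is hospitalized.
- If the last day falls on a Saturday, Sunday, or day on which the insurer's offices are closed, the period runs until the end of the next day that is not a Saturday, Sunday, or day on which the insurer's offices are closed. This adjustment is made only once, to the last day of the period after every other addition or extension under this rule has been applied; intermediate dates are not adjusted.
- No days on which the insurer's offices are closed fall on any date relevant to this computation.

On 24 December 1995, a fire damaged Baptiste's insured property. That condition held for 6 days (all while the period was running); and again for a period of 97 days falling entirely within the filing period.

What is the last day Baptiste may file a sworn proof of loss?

11 months after 24 December 1995 is November 24, 1996.
Tolling adds 6 days: November 24, 1996 + 6 days = November 30, 1996.
Tolling adds 97 days: November 30, 1996 + 97 days = March 7, 1997.
March 7, 1997 is a Friday and not a day on which the insurer's offices are closed, so no extension applies.

March 7, 1997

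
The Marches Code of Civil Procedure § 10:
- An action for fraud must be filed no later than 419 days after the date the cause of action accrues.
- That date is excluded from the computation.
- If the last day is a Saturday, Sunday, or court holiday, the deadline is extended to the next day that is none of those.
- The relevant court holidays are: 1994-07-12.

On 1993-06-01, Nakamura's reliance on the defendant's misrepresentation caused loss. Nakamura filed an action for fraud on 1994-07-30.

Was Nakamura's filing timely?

No

419 days after 1993-06-01 is July 25, 1994.
July 25, 1994 is a Monday and not a court holiday, so no extension applies.
The deadline is July 25, 1994; the filing on July 30, 1994 is after that date.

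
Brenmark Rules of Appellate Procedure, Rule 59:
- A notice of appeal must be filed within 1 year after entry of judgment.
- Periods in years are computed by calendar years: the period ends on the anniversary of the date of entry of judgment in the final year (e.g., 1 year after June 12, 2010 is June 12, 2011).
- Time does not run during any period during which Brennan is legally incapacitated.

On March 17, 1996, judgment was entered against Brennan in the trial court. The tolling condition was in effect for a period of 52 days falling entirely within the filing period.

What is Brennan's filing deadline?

1 year after March 17, 1996 is March 17, 1997.
Tolling adds 52 days: March 17, 1997 + 52 days = May 8, 1997.

May 8, 1997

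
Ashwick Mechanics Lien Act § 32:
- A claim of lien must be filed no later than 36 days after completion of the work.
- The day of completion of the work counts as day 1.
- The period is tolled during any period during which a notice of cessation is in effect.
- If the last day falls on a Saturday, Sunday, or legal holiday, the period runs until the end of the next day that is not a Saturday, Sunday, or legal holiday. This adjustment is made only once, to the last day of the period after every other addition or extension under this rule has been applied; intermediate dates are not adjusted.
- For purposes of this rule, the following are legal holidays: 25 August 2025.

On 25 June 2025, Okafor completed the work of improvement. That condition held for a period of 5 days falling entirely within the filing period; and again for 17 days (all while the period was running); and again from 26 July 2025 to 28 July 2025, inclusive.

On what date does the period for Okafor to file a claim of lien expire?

Counting 25 June 2025 as day 1, day 36 is July 30, 2025.
Tolling adds 5 days: July 30, 2025 + 5 days = August 4, 2025.
Tolling adds 17 days: August 4, 2025 + 17 days = August 21, 2025.
From July 26, 2025 through July 28, 2025 inclusive is 3 days; tolling adds 3 days: August 21, 2025 + 3 days = August 24, 2025.
August 24, 2025 is Sunday; August 25, 2025 is a listed holiday. The next qualifying day is August 26, 2025.

August 26, 2025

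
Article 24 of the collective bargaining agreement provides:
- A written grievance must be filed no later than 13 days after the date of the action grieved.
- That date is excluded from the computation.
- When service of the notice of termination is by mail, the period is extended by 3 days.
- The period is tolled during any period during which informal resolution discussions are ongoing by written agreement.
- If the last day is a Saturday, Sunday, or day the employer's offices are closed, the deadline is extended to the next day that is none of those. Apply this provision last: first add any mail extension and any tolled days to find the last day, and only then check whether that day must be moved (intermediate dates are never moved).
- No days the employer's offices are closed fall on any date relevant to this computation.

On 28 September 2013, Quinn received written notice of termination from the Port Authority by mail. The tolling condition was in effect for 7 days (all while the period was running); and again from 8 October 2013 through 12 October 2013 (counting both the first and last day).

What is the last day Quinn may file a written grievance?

October 28, 2013

13 days after 28 September 2013 is October 11, 2013.
Service was by mail, adding 3 days: October 11, 2013 + 3 days = October 14, 2013.
Tolling adds 7 days: October 14, 2013 + 7 days = October 21, 2013.
From October 8, 2013 through October 12, 2013 inclusive is 5 days; tolling adds 5 days: October 21, 2013 + 5 days = October 26, 2013.
October 26, 2013 is Saturday; October 27, 2013 is Sunday. The next qualifying day is October 28, 2013.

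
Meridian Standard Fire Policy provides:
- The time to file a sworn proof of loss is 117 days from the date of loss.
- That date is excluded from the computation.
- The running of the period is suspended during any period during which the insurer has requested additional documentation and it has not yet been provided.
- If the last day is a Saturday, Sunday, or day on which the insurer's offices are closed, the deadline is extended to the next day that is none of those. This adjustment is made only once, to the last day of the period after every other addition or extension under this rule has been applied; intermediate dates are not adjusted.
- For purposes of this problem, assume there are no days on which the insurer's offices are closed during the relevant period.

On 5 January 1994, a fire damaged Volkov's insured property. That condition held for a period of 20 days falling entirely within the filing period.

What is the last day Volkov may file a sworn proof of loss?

May 23, 1994

117 days after 5 January 1994 is May 2, 1994.
Tolling adds 20 days: May 2, 1994 + 20 days = May 22, 1994.
May 22, 1994 is Sunday. The next qualifying day is May 23, 1994.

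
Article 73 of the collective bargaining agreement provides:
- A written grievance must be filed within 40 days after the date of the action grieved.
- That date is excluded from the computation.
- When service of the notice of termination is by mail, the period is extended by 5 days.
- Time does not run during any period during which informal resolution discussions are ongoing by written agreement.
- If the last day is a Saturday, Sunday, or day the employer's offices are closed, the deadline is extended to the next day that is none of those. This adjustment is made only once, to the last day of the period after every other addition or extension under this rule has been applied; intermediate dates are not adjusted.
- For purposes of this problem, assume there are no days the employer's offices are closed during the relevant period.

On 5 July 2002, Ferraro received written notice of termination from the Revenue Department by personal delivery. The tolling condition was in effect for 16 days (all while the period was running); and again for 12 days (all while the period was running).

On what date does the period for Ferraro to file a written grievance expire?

40 days after 5 July 2002 is August 14, 2002.
Service was not by mail, so no mail extension applies.
Tolling adds 16 days: August 14, 2002 + 16 days = August 30, 2002.
Tolling adds 12 days: August 30, 2002 + 12 days = September 11, 2002.
September 11, 2002 is a Wednesday and not a day the employer's offices are closed, so no extension applies.

September 11, 2002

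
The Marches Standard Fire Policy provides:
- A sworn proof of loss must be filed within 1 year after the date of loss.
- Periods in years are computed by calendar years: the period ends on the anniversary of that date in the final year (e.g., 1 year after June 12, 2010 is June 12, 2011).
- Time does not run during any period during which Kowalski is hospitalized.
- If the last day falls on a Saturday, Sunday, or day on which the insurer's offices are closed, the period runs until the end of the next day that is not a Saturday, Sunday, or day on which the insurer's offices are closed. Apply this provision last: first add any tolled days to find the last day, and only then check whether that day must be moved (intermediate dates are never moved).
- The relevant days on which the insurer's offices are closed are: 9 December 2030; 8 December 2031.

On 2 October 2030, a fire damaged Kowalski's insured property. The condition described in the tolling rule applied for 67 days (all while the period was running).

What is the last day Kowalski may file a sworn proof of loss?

1 year after 2 October 2030 is October 2, 2031.
Tolling adds 67 days: October 2, 2031 + 67 days = December 8, 2031.
December 8, 2031 is a listed holiday. The next qualifying day is December 9, 2031.

December 9, 2031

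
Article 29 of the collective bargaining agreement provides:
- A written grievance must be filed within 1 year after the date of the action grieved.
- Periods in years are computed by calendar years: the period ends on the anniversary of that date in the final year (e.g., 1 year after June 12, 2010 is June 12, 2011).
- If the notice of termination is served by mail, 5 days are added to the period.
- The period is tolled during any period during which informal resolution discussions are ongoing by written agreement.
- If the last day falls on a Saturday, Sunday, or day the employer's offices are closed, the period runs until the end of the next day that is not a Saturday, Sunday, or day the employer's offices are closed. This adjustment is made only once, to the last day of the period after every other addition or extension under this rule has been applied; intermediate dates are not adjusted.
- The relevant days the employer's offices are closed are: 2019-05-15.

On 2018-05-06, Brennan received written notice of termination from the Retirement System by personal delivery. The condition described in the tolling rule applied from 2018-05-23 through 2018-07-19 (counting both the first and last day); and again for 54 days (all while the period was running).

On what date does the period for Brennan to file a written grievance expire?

1 year after 2018-05-06 is May 6, 2019.
Service was not by mail, so no mail extension applies.
From May 23, 2018 through July 19, 2018 inclusive is 58 days; tolling adds 58 days: May 6, 2019 + 58 days = July 3, 2019.
Tolling adds 54 days: July 3, 2019 + 54 days = August 26, 2019.
August 26, 2019 is a Monday and not a day the employer's offices are closed, so no extension applies.

August 26, 2019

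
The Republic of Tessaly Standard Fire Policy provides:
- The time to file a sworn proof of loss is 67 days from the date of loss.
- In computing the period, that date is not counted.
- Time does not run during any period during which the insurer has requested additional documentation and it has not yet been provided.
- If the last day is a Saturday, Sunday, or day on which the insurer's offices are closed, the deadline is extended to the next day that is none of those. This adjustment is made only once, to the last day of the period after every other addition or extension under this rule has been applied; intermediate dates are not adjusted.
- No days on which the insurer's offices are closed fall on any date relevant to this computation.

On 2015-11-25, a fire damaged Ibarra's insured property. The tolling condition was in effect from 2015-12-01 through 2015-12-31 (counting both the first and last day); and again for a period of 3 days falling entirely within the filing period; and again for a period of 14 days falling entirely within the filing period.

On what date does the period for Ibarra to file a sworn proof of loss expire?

March 21, 2016

67 days after 2015-11-25 is January 31, 2016.
From December 1, 2015 through December 31, 2015 inclusive is 31 days; tolling adds 31 days: January 31, 2016 + 31 days = March 2, 2016.
Tolling adds 3 days: March 2, 2016 + 3 days = March 5, 2016.
Tolling adds 14 days: March 5, 2016 + 14 days = March 19, 2016.
March 19, 2016 is Saturday; March 20, 2016 is Sunday. The next qualifying day is March 21, 2016.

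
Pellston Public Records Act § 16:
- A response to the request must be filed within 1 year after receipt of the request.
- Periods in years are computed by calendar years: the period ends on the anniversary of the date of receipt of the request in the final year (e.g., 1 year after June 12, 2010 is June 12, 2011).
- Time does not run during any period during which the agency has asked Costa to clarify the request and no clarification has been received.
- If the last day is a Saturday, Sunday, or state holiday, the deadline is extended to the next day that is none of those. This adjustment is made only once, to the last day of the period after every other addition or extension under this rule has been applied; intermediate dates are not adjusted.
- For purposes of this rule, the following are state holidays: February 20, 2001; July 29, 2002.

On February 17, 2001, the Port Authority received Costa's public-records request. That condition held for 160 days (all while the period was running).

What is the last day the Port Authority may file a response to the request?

July 30, 2002

1 year after February 17, 2001 is February 17, 2002.
Tolling adds 160 days: February 17, 2002 + 160 days = July 27, 2002.
July 27, 2002 is Saturday; July 28, 2002 is Sunday; July 29, 2002 is a listed holiday. The next qualifying day is July 30, 2002.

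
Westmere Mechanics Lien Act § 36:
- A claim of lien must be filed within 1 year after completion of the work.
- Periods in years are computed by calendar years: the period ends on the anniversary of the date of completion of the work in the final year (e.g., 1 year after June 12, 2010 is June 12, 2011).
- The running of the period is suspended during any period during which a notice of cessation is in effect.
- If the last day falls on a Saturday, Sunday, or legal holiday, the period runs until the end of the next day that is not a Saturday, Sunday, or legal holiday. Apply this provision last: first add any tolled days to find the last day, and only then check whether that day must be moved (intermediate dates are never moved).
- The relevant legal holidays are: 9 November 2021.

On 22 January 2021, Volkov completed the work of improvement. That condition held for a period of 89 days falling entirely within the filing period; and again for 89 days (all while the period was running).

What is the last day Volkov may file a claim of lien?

July 19, 2022

1 year after 22 January 2021 is January 22, 2022.
Tolling adds 89 days: January 22, 2022 + 89 days = April 21, 2022.
Tolling adds 89 days: April 21, 2022 + 89 days = July 19, 2022.
July 19, 2022 is a Tuesday and not a legal holiday, so no extension applies.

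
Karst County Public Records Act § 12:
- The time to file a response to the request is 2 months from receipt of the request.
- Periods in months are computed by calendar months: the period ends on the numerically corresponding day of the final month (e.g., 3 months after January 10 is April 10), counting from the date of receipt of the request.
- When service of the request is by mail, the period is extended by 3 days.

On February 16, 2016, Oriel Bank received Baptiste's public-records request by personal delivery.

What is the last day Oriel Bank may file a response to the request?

2 months after February 16, 2016 is April 16, 2016.
Service was not by mail, so no mail extension applies.

April 16, 2016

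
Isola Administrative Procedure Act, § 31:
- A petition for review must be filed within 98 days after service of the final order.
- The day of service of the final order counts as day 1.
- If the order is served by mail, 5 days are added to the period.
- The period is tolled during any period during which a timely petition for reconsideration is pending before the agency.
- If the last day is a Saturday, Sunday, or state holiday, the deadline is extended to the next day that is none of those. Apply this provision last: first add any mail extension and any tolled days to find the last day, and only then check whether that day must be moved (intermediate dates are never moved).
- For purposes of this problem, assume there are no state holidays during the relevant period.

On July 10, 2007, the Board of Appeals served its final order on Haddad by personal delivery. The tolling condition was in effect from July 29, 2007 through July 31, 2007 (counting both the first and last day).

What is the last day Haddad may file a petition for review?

Counting July 10, 2007 as day 1, day 98 is October 15, 2007.
Service was not by mail, so no mail extension applies.
From July 29, 2007 through July 31, 2007 inclusive is 3 days; tolling adds 3 days: October 15, 2007 + 3 days = October 18, 2007.
October 18, 2007 is a Thursday and not a state holiday, so no extension applies.

October 18, 2007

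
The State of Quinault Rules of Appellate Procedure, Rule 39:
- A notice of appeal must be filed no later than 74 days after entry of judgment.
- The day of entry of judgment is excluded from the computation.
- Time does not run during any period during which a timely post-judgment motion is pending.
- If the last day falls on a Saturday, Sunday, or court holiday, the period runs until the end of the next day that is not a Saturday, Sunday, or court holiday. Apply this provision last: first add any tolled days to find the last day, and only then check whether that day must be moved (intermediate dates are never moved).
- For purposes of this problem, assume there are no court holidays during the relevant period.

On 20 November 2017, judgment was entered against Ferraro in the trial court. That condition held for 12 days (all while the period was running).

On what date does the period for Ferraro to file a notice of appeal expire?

February 14, 2018

74 days after 20 November 2017 is February 2, 2018.
Tolling adds 12 days: February 2, 2018 + 12 days = February 14, 2018.
February 14, 2018 is a Wednesday and not a court holiday, so no extension applies.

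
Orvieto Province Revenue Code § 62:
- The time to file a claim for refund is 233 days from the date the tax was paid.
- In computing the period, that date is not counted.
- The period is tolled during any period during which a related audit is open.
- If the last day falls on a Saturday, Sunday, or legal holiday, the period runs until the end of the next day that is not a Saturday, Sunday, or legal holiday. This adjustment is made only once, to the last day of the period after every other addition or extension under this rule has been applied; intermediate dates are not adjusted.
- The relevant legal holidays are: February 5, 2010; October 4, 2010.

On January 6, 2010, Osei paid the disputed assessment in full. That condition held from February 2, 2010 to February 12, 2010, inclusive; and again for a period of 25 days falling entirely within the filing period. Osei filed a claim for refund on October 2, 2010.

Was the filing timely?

Yes

233 days after January 6, 2010 is August 27, 2010.
From February 2, 2010 through February 12, 2010 inclusive is 11 days; tolling adds 11 days: August 27, 2010 + 11 days = September 7, 2010.
Tolling adds 25 days: September 7, 2010 + 25 days = October 2, 2010.
October 2, 2010 is Saturday; October 3, 2010 is Sunday; October 4, 2010 is a listed holiday. The next qualifying day is October 5, 2010.
The deadline is October 5, 2010; the filing on October 2, 2010 is on or before that date.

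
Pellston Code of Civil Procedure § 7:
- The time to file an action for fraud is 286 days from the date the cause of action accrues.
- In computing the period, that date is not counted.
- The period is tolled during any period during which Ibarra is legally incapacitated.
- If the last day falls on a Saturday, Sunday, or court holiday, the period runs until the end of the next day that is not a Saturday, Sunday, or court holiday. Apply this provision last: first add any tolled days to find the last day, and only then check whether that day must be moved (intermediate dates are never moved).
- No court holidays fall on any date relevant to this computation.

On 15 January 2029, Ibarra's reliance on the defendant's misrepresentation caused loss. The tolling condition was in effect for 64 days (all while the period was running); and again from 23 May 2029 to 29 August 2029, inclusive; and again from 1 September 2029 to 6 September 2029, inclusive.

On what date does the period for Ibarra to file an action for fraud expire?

April 15, 2030

286 days after 15 January 2029 is October 28, 2029.
Tolling adds 64 days: October 28, 2029 + 64 days = December 31, 2029.
From May 23, 2029 through August 29, 2029 inclusive is 99 days; tolling adds 99 days: December 31, 2029 + 99 days = April 9, 2030.
From September 1, 2029 through September 6, 2029 inclusive is 6 days; tolling adds 6 days: April 9, 2030 + 6 days = April 15, 2030.
April 15, 2030 is a Monday and not a court holiday, so no extension applies.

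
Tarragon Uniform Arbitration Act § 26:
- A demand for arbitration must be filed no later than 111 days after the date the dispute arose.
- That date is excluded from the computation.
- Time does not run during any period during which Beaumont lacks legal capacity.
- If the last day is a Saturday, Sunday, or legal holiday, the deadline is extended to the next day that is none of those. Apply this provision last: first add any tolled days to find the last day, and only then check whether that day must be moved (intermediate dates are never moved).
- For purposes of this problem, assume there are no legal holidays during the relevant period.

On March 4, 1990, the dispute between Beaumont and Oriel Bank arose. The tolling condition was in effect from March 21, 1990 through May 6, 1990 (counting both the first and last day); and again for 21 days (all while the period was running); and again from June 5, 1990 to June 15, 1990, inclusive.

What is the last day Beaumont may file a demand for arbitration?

111 days after March 4, 1990 is June 23, 1990.
From March 21, 1990 through May 6, 1990 inclusive is 47 days; tolling adds 47 days: June 23, 1990 + 47 days = August 9, 1990.
Tolling adds 21 days: August 9, 1990 + 21 days = August 30, 1990.
From June 5, 1990 through June 15, 1990 inclusive is 11 days; tolling adds 11 days: August 30, 1990 + 11 days = September 10, 1990.
September 10, 1990 is a Monday and not a legal holiday, so no extension applies.

September 10, 1990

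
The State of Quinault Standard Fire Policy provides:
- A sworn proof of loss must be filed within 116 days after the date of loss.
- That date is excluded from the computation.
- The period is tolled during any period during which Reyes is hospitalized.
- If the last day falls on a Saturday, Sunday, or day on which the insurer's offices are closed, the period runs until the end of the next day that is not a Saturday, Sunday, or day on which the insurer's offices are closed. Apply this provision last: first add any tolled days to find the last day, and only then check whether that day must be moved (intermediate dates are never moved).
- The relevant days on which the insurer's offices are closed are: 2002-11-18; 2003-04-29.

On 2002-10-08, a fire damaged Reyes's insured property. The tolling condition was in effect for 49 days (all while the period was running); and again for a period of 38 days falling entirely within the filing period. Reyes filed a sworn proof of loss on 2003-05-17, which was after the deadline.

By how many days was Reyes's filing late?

116 days after 2002-10-08 is February 1, 2003.
Tolling adds 49 days: February 1, 2003 + 49 days = March 22, 2003.
Tolling adds 38 days: March 22, 2003 + 38 days = April 29, 2003.
April 29, 2003 is a listed holiday. The next qualifying day is April 30, 2003.
The deadline is April 30, 2003; from April 30, 2003 to May 17, 2003 is 17 days.

17 days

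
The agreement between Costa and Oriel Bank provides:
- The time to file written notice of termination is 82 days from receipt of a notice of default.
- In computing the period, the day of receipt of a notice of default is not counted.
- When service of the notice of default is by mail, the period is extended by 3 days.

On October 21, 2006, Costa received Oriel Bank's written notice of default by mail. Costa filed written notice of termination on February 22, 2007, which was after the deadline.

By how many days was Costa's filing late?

39 days

82 days after October 21, 2006 is January 11, 2007.
Service was by mail, adding 3 days: January 11, 2007 + 3 days = January 14, 2007.
The deadline is January 14, 2007; from January 14, 2007 to February 22, 2007 is 39 days.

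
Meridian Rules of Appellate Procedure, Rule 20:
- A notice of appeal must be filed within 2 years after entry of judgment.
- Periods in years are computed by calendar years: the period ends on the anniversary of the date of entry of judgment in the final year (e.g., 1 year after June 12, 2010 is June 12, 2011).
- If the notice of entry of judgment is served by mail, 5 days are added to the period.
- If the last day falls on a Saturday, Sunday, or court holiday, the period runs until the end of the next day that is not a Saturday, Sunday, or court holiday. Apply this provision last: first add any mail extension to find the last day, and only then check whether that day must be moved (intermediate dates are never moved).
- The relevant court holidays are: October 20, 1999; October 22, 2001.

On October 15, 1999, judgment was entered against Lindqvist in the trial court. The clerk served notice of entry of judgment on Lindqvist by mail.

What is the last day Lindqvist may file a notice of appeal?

October 23, 2001

2 years after October 15, 1999 is October 15, 2001.
Service was by mail, adding 5 days: October 15, 2001 + 5 days = October 20, 2001.
October 20, 2001 is Saturday; October 21, 2001 is Sunday; October 22, 2001 is a listed holiday. The next qualifying day is October 23, 2001.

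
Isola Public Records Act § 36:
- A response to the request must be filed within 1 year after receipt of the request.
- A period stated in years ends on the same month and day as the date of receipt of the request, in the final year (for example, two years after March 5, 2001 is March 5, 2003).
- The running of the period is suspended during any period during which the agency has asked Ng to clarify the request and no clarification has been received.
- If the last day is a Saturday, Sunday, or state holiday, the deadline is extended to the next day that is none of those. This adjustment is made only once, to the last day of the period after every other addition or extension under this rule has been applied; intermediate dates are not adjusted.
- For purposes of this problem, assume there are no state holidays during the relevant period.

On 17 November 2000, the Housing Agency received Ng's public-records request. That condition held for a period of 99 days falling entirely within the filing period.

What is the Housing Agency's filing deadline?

February 25, 2002

1 year after 17 November 2000 is November 17, 2001.
Tolling adds 99 days: November 17, 2001 + 99 days = February 24, 2002.
February 24, 2002 is Sunday. The next qualifying day is February 25, 2002.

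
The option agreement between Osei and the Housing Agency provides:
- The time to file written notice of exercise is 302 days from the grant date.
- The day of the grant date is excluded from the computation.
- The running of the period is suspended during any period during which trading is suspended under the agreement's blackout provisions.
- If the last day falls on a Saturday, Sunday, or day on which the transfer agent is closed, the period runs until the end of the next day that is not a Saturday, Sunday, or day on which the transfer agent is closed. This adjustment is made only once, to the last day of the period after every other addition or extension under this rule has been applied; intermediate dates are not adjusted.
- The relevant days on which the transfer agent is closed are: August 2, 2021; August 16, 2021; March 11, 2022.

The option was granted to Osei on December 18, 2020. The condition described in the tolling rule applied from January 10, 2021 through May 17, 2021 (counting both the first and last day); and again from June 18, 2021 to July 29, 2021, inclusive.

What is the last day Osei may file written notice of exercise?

302 days after December 18, 2020 is October 16, 2021.
From January 10, 2021 through May 17, 2021 inclusive is 128 days; tolling adds 128 days: October 16, 2021 + 128 days = February 21, 2022.
From June 18, 2021 through July 29, 2021 inclusive is 42 days; tolling adds 42 days: February 21, 2022 + 42 days = April 4, 2022.
April 4, 2022 is a Monday and not a day on which the transfer agent is closed, so no extension applies.

April 4, 2022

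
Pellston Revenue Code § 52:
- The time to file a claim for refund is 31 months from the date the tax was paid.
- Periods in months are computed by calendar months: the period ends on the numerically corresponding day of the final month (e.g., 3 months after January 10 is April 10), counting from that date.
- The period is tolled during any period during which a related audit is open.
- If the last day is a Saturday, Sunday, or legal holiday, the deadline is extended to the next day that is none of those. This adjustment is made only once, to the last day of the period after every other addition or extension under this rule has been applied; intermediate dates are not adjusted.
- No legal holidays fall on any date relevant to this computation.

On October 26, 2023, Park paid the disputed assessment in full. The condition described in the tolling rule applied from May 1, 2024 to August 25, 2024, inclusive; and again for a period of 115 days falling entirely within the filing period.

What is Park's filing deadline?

January 13, 2027

31 months after October 26, 2023 is May 26, 2026.
From May 1, 2024 through August 25, 2024 inclusive is 117 days; tolling adds 117 days: May 26, 2026 + 117 days = September 20, 2026.
Tolling adds 115 days: September 20, 2026 + 115 days = January 13, 2027.
January 13, 2027 is a Wednesday and not a legal holiday, so no extension applies.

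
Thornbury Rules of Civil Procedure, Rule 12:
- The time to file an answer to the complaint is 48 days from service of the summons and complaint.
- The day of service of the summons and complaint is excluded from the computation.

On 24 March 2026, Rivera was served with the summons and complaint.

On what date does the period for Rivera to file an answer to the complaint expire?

May 11, 2026

48 days after 24 March 2026 is May 11, 2026.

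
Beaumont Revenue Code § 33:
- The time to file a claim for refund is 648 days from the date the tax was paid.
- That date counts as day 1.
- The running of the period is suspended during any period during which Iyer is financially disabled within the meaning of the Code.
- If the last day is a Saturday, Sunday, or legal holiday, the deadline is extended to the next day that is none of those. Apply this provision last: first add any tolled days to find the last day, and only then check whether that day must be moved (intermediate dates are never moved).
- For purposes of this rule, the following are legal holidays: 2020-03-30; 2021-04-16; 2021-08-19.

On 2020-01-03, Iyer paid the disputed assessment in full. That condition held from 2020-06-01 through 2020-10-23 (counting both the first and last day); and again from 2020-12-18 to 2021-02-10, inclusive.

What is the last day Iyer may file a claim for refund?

Counting 2020-01-03 as day 1, day 648 is October 11, 2021.
From June 1, 2020 through October 23, 2020 inclusive is 145 days; tolling adds 145 days: October 11, 2021 + 145 days = March 5, 2022.
From December 18, 2020 through February 10, 2021 inclusive is 55 days; tolling adds 55 days: March 5, 2022 + 55 days = April 29, 2022.
April 29, 2022 is a Friday and not a legal holiday, so no extension applies.

April 29, 2022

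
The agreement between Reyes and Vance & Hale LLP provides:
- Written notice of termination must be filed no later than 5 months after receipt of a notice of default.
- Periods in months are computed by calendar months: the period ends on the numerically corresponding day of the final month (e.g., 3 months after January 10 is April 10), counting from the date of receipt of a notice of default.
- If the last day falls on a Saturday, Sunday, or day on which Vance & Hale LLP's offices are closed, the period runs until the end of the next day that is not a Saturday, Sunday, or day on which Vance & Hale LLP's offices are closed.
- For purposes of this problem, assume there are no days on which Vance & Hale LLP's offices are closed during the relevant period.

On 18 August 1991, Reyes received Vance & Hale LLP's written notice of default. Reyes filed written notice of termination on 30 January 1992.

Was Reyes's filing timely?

No

5 months after 18 August 1991 is January 18, 1992.
January 18, 1992 is Saturday; January 19, 1992 is Sunday. The next qualifying day is January 20, 1992.
The deadline is January 20, 1992; the filing on January 30, 1992 is after that date.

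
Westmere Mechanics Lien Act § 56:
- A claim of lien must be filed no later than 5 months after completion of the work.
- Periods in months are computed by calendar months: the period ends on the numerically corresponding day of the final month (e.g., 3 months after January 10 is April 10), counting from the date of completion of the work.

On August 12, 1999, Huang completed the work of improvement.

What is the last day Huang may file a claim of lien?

5 months after August 12, 1999 is January 12, 2000.

January 12, 2000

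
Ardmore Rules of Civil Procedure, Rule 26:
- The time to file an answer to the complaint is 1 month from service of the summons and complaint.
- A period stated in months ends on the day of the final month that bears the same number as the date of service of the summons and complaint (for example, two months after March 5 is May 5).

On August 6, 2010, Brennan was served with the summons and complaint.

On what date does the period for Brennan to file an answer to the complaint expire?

September 6, 2010

1 month after August 6, 2010 is September 6, 2010.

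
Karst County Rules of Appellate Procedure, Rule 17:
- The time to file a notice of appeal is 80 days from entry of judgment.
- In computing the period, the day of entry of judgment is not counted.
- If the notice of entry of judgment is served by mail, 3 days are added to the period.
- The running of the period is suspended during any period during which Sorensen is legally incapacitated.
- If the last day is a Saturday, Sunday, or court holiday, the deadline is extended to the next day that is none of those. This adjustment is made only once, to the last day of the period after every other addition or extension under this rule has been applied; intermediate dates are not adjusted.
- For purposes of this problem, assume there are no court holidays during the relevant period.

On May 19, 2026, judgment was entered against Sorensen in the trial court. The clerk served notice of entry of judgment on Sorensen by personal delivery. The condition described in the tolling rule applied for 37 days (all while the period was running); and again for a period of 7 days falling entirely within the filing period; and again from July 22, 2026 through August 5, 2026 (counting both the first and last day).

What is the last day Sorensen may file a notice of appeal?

October 5, 2026

80 days after May 19, 2026 is August 7, 2026.
Service was not by mail, so no mail extension applies.
Tolling adds 37 days: August 7, 2026 + 37 days = September 13, 2026.
Tolling adds 7 days: September 13, 2026 + 7 days = September 20, 2026.
From July 22, 2026 through August 5, 2026 inclusive is 15 days; tolling adds 15 days: September 20, 2026 + 15 days = October 5, 2026.
October 5, 2026 is a Monday and not a court holiday, so no extension applies.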